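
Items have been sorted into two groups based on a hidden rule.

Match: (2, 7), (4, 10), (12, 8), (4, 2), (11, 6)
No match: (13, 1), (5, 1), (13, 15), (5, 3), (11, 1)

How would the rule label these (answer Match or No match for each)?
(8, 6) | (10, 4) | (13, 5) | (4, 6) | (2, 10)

Match, Match, No match, Match, Match

All 'Match' examples share one property — product is even — and every 'No match' example lacks it.
(8, 6): 8·6 = 48, matches → Match. (10, 4): 10·4 = 40, matches → Match. (13, 5): 13·5 = 65, does not satisfy this → No match. (4, 6): 4·6 = 24, matches → Match. (2, 10): 2·10 = 20, matches → Match.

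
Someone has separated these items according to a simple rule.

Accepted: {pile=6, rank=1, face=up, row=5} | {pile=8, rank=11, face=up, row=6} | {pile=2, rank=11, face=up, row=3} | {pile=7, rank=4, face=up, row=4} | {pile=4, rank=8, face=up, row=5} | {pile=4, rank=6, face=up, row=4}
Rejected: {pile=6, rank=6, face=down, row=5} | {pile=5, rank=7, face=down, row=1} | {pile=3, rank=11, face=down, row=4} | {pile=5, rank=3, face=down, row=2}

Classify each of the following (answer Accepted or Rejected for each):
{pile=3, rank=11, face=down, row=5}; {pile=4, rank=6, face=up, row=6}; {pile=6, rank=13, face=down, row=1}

Rejected, Accepted, Rejected

The rule appears to be: face is up.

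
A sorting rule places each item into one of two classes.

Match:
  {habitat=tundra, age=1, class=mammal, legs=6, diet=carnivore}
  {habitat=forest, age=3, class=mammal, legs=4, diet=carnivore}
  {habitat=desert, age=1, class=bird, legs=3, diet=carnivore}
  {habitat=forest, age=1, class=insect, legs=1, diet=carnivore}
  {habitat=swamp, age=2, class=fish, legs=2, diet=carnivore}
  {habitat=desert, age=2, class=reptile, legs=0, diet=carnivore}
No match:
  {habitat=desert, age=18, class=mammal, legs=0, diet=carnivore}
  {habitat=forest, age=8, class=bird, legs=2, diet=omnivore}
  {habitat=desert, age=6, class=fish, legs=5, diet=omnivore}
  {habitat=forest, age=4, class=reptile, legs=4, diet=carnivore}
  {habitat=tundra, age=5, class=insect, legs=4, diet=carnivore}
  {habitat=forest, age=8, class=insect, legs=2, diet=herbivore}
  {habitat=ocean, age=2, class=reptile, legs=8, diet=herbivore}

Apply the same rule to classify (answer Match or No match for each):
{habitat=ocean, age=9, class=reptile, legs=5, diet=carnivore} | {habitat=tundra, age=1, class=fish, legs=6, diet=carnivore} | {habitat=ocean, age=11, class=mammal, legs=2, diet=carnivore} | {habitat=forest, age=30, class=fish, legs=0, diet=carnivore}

No match, Match, No match, No match

The common property of the 'Match' items is: diet is carnivore AND age ≤ 3. No 'No match' item has it.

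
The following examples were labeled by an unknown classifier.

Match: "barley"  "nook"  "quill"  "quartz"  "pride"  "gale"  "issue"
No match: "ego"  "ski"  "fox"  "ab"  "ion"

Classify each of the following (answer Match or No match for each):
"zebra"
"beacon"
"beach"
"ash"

One predicate separates the groups cleanly: length ≥ 4.
Match: "zebra", since length 5. Match: "beacon", since length 6. Match: "beach", since length 5. No match: "ash", since length 3.

Match, Match, Match, No match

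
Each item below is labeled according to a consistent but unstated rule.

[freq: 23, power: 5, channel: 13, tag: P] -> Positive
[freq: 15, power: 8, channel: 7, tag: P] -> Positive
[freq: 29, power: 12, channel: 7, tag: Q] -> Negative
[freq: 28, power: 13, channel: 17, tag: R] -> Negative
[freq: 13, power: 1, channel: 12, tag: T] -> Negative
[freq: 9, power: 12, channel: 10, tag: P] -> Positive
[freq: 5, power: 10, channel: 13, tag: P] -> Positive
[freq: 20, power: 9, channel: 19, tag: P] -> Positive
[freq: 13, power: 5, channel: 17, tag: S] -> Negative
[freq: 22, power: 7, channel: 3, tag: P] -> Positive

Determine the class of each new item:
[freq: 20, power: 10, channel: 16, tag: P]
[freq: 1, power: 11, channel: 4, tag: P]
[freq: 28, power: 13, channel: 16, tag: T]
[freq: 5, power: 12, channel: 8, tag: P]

One predicate separates the groups cleanly: tag is P.
[freq: 20, power: 10, channel: 16, tag: P]: tag is P — meets the rule, so Positive. [freq: 1, power: 11, channel: 4, tag: P]: tag is P — meets the rule, so Positive. [freq: 28, power: 13, channel: 16, tag: T]: tag is T — fails the rule, so Negative. [freq: 5, power: 12, channel: 8, tag: P]: tag is P — meets the rule, so Positive.

Positive, Positive, Negative, Positive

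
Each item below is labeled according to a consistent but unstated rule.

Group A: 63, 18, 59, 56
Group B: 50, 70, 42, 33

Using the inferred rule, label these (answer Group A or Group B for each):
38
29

The rule appears to be: digit sum ≥ 8.
38: digit sum 3+8 = 11, checks out → Group A.
29: digit sum 2+9 = 11, checks out → Group A.

Group A, Group A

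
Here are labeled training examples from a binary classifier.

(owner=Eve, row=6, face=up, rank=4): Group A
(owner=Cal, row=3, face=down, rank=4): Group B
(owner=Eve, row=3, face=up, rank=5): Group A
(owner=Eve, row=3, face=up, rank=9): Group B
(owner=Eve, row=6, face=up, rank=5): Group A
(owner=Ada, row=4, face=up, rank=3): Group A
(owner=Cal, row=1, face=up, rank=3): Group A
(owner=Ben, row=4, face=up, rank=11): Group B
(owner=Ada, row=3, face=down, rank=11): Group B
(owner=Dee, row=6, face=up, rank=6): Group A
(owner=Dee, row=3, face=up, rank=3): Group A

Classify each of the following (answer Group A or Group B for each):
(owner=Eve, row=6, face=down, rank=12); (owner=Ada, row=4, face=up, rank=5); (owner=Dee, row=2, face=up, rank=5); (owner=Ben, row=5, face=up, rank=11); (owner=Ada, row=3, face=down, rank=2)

Group B, Group A, Group A, Group B, Group B

The simplest hypothesis consistent with all the labels is: face is up AND rank ≤ 6.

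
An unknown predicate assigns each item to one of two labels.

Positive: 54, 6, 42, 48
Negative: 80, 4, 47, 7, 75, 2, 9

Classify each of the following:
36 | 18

Positive, Positive

Checking candidate rules against both groups, what survives is: multiple of 6.
36 → 36 = 6·6 → Positive. 18 → 18 = 6·3 → Positive.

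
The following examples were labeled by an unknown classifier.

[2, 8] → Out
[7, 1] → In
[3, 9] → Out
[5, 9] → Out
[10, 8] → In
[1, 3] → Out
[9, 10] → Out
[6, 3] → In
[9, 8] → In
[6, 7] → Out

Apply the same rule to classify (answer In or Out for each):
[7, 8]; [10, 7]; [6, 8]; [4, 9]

Out, In, Out, Out

The classifier is using: first > second.
[7, 8]: Out (7 < 8).
[10, 7]: In (10 > 7).
[6, 8]: Out (6 < 8).
[4, 9]: Out (4 < 9).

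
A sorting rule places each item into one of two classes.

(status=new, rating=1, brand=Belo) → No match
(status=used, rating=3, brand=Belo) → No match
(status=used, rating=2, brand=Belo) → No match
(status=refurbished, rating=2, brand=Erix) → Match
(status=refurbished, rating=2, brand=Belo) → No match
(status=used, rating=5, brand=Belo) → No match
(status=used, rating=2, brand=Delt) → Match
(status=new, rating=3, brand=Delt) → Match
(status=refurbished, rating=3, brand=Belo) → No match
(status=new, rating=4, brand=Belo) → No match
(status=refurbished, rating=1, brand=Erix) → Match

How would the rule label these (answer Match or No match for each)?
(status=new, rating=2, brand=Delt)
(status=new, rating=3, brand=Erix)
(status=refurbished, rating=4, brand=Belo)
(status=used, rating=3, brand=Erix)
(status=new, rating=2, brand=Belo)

Match, Match, No match, Match, No match

The rule appears to be: brand is not Belo.
(status=new, rating=2, brand=Delt) → brand is Delt → Match. (status=new, rating=3, brand=Erix) → brand is Erix → Match. (status=refurbished, rating=4, brand=Belo) → brand is Belo → No match. (status=used, rating=3, brand=Erix) → brand is Erix → Match. (status=new, rating=2, brand=Belo) → brand is Belo → No match.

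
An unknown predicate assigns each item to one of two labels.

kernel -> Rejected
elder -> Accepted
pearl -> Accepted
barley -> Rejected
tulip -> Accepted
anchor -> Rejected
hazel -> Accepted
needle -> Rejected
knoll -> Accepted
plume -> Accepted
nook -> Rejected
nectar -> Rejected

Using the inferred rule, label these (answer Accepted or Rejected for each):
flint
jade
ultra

The simplest hypothesis consistent with all the labels is: odd length.

Accepted, Rejected, Accepted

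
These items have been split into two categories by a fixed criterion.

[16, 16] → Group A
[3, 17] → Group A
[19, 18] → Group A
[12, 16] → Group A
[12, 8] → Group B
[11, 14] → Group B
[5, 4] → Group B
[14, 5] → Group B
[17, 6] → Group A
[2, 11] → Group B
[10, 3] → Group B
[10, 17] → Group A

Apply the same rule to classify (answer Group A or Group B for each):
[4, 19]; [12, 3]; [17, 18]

Group A, Group B, Group A

The common property of the 'Group A' items is: max ≥ 16. No 'Group B' item has it.
[4, 19]: max 19 — passes, so Group A.
[12, 3]: max 12 — doesn't qualify, so Group B.
[17, 18]: max 18 — passes, so Group A.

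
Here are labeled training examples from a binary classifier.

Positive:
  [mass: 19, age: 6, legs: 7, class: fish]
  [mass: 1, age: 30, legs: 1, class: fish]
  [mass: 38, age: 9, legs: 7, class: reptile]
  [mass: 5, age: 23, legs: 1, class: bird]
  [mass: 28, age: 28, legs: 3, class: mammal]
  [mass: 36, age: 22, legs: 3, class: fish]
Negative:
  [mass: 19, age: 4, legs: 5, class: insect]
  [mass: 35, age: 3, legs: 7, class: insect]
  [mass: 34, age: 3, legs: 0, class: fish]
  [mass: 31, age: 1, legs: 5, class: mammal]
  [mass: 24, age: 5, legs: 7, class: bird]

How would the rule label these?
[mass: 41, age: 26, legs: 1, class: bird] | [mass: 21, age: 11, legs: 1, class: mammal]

Positive, Positive

The distinguishing property — age ≥ 6 — holds for all the 'Positive' cases and none of the 'Negative' cases.
[mass: 41, age: 26, legs: 1, class: bird] → age = 26 → Positive.
[mass: 21, age: 11, legs: 1, class: mammal] → age = 11 → Positive.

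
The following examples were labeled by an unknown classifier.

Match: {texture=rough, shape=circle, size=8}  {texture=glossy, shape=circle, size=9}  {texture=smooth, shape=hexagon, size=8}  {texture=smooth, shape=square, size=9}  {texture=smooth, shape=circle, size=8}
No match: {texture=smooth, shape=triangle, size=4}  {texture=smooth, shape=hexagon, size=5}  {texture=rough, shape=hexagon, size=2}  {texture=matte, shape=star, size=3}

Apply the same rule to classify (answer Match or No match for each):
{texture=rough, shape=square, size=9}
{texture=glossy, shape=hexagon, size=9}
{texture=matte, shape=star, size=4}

Match, Match, No match

All 'Match' examples share one property — size ≥ 8 — and every 'No match' example lacks it.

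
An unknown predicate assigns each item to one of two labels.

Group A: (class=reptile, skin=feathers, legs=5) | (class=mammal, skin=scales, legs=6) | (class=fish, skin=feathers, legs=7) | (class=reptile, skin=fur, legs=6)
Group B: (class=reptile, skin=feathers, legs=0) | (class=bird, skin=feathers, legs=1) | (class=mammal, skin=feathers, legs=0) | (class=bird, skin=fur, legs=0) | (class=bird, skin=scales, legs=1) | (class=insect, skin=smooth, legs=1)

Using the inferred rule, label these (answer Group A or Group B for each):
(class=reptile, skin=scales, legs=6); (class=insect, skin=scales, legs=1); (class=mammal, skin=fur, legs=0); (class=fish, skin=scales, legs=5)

The classifier is using: legs ≥ 5.
(class=reptile, skin=scales, legs=6): legs = 6, checks out → Group A. (class=insect, skin=scales, legs=1): legs = 1, doesn't match → Group B. (class=mammal, skin=fur, legs=0): legs = 0, doesn't match → Group B. (class=fish, skin=scales, legs=5): legs = 5, checks out → Group A.

Group A, Group B, Group B, Group A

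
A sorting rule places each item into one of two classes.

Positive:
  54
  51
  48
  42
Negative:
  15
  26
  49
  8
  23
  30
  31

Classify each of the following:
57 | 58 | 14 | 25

Positive, Negative, Negative, Negative

The simplest hypothesis consistent with all the labels is: multiple of 3 AND at least 31.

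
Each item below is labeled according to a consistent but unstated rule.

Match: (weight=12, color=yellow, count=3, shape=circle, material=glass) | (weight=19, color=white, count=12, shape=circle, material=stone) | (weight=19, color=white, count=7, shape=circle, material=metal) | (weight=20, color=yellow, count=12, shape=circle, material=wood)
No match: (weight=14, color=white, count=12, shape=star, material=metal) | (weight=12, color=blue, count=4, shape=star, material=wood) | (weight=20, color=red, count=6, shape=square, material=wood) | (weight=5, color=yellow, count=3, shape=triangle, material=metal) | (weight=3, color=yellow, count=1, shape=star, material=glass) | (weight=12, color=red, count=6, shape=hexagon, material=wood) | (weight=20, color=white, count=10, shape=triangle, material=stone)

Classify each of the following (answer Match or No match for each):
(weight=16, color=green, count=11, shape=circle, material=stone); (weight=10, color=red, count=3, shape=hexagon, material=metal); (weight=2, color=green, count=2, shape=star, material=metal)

One predicate separates the groups cleanly: shape is circle.
(weight=16, color=green, count=11, shape=circle, material=stone): shape is circle — meets the rule, so Match. (weight=10, color=red, count=3, shape=hexagon, material=metal): shape is hexagon — does not fit, so No match. (weight=2, color=green, count=2, shape=star, material=metal): shape is star — does not fit, so No match.

Match, No match, No match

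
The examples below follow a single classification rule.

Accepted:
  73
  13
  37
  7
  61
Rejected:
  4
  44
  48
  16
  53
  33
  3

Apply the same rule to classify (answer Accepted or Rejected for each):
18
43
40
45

Rejected, Accepted, Rejected, Rejected

Checking candidate rules against both groups, what survives is: ≡ 1 (mod 6).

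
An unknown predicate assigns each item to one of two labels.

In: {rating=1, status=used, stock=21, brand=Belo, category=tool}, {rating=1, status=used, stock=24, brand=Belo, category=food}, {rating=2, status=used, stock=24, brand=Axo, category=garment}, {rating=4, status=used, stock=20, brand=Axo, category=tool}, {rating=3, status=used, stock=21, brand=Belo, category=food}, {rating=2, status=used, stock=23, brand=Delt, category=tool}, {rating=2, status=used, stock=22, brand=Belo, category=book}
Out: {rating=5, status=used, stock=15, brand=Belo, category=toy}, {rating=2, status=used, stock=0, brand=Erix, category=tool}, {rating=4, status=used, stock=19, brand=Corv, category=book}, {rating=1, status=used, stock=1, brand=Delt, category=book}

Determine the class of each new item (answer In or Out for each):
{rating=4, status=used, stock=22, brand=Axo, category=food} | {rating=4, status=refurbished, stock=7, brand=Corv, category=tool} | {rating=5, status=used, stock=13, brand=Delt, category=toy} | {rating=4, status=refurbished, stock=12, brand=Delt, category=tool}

In, Out, Out, Out

The simplest hypothesis consistent with all the labels is: stock ≥ 20.
In: {rating=4, status=used, stock=22, brand=Axo, category=food}, since stock = 22. Out: {rating=4, status=refurbished, stock=7, brand=Corv, category=tool}, since stock = 7. Out: {rating=5, status=used, stock=13, brand=Delt, category=toy}, since stock = 13. Out: {rating=4, status=refurbished, stock=12, brand=Delt, category=tool}, since stock = 12.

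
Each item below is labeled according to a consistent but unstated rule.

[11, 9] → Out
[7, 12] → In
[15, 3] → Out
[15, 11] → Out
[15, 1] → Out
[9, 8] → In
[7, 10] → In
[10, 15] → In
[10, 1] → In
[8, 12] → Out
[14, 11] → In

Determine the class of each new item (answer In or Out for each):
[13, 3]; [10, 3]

The rule appears to be: sum is odd.
[13, 3] → 13+3 = 16 → Out. [10, 3] → 10+3 = 13 → In.

Out, In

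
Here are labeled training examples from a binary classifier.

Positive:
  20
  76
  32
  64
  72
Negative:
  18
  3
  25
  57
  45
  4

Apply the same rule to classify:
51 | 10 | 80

Negative, Negative, Positive

All 'Positive' examples share one property — even AND at least 20 — and every 'Negative' example lacks it.
51: 51 is odd, 51 ≥ 20 — fails this test, so Negative. 10: 10 is even, 10 < 20 — fails this test, so Negative. 80: 80 is even, 80 ≥ 20 — matches, so Positive.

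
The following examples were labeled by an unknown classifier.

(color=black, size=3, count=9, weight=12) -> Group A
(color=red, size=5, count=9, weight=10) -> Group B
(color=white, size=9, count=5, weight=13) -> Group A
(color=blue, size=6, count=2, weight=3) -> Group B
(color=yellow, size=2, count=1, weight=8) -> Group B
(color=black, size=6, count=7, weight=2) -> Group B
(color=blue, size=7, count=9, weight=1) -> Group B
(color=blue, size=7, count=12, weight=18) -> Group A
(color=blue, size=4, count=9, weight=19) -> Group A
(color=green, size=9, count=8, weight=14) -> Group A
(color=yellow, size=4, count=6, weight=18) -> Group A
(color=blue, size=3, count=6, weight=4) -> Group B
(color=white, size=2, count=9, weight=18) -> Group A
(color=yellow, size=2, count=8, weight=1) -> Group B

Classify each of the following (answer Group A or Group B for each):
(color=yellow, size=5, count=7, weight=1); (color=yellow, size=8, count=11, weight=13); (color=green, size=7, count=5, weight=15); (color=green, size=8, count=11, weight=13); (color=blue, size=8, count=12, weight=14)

Group B, Group A, Group A, Group A, Group A

The distinguishing property — weight ≥ 12 — holds for all the 'Group A' cases and none of the 'Group B' cases.
(color=yellow, size=5, count=7, weight=1): weight = 1 — does not pass, so Group B. (color=yellow, size=8, count=11, weight=13): weight = 13 — has this property, so Group A. (color=green, size=7, count=5, weight=15): weight = 15 — has this property, so Group A. (color=green, size=8, count=11, weight=13): weight = 13 — has this property, so Group A. (color=blue, size=8, count=12, weight=14): weight = 14 — has this property, so Group A.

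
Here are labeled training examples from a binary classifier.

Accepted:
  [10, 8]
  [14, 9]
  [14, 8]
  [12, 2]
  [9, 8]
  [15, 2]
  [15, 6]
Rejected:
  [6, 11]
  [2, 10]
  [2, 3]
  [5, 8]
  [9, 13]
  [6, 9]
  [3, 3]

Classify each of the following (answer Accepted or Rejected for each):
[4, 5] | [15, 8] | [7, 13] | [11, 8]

Rejected, Accepted, Rejected, Accepted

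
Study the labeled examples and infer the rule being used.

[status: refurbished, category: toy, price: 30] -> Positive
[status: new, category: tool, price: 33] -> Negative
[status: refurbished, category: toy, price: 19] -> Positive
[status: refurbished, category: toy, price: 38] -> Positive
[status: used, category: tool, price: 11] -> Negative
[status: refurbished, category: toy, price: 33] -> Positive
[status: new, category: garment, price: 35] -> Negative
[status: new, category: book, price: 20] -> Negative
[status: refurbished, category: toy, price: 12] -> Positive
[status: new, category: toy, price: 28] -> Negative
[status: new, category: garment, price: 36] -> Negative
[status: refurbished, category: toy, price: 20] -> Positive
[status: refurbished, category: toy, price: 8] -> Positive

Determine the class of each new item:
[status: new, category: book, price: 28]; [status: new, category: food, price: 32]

A rule that fits every label: status is refurbished — true of each 'Positive' example, false of each 'Negative' one.
[status: new, category: book, price: 28] — status is new, hence Negative. [status: new, category: food, price: 32] — status is new, hence Negative.

Negative, Negative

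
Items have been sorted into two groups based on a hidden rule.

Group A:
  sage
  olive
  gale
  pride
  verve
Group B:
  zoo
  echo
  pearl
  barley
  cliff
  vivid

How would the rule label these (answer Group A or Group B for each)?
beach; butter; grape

Group B, Group B, Group A

One predicate separates the groups cleanly: ends with 'e'.
beach — ends with 'h', hence Group B. butter — ends with 'r', hence Group B. grape — ends with 'e', hence Group A.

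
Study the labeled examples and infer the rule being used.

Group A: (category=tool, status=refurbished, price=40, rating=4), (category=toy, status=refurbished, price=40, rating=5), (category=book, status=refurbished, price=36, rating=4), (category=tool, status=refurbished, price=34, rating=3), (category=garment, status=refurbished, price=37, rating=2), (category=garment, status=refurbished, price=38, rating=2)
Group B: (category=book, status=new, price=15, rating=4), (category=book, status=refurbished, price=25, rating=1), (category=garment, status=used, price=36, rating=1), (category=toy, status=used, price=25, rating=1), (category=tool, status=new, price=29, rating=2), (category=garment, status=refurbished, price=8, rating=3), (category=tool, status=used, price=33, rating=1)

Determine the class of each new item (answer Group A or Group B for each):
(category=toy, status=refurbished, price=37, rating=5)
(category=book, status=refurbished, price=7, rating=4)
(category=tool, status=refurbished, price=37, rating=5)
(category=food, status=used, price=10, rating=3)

The rule appears to be: status is refurbished AND price ≥ 29.
Group A: (category=toy, status=refurbished, price=37, rating=5), since status is refurbished, price = 37.
Group B: (category=book, status=refurbished, price=7, rating=4), since status is refurbished, price = 7.
Group A: (category=tool, status=refurbished, price=37, rating=5), since status is refurbished, price = 37.
Group B: (category=food, status=used, price=10, rating=3), since status is used, price = 10.

Group A, Group B, Group A, Group B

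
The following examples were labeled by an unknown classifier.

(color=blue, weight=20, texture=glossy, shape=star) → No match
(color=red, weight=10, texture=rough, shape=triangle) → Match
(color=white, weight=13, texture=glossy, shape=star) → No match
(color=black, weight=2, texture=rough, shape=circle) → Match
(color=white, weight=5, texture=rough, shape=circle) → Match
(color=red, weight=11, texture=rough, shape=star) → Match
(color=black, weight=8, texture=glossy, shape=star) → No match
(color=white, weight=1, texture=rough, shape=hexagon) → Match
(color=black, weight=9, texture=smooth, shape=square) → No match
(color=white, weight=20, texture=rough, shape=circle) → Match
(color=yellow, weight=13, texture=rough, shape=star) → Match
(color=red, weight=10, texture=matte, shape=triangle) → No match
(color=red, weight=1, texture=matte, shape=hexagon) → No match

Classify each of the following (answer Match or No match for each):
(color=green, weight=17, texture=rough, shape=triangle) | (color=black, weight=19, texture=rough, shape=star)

Match, Match

All 'Match' examples share one property — texture is rough — and every 'No match' example lacks it.
(color=green, weight=17, texture=rough, shape=triangle): texture is rough, meets the rule → Match. (color=black, weight=19, texture=rough, shape=star): texture is rough, meets the rule → Match.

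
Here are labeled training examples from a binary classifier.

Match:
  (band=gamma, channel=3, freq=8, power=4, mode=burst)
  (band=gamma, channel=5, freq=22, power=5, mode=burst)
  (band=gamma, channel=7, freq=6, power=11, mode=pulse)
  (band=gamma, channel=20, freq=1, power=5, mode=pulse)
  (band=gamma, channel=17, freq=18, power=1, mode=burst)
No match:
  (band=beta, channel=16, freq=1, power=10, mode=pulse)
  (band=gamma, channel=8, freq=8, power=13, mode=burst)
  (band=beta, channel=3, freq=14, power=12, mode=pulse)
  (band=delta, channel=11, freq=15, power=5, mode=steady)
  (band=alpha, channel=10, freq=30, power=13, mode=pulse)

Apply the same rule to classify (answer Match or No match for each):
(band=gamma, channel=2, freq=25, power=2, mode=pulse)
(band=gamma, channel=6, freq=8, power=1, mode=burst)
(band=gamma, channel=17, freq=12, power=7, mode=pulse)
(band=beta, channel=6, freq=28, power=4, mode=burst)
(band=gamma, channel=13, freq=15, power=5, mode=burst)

Match, Match, Match, No match, Match

The rule appears to be: band is gamma AND power ≤ 11.
(band=gamma, channel=2, freq=25, power=2, mode=pulse): Match (band is gamma, power = 2).
(band=gamma, channel=6, freq=8, power=1, mode=burst): Match (band is gamma, power = 1).
(band=gamma, channel=17, freq=12, power=7, mode=pulse): Match (band is gamma, power = 7).
(band=beta, channel=6, freq=28, power=4, mode=burst): No match (band is beta, power = 4).
(band=gamma, channel=13, freq=15, power=5, mode=burst): Match (band is gamma, power = 5).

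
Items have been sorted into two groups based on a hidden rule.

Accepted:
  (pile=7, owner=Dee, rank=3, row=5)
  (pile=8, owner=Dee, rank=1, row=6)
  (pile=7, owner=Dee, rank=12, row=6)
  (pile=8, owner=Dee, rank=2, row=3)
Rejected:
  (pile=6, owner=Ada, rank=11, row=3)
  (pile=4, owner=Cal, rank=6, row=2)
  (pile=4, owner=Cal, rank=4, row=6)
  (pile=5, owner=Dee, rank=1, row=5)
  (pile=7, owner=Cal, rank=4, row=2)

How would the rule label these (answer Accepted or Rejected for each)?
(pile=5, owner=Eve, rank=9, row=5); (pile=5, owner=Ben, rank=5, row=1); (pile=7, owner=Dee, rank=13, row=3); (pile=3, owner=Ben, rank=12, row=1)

Rejected, Rejected, Accepted, Rejected

The pattern is that an item is 'Accepted' exactly when: owner is Dee AND pile ≥ 6.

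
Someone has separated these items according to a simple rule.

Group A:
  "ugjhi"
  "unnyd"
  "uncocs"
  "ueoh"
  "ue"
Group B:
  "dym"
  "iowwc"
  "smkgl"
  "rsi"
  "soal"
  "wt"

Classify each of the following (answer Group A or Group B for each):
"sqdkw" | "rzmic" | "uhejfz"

A rule that fits every label: contains 'u' — true of each 'Group A' example, false of each 'Group B' one.

Group B, Group B, Group A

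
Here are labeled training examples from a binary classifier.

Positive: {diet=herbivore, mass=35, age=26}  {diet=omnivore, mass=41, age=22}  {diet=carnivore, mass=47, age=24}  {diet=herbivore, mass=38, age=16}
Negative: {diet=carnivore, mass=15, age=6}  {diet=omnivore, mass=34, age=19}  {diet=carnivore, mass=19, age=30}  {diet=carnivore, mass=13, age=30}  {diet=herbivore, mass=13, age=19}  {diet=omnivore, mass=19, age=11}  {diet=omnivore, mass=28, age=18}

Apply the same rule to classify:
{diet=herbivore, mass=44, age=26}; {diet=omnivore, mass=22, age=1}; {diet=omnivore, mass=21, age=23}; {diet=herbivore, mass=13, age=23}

Positive, Negative, Negative, Negative

The simplest hypothesis consistent with all the labels is: mass ≥ 35.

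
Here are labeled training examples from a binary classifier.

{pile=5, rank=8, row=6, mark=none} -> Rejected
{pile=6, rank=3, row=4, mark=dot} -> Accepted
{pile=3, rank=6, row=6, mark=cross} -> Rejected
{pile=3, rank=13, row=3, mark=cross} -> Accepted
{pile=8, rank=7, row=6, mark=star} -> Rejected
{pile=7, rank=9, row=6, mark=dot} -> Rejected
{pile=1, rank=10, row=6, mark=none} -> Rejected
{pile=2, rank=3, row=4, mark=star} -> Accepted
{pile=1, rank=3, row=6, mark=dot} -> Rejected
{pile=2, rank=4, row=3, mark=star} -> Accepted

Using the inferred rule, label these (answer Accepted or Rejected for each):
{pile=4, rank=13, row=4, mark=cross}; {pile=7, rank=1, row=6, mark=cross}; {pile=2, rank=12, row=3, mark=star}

Accepted, Rejected, Accepted

Rule: row ≤ 4. This holds for each 'Accepted' example and fails for each 'Rejected' one.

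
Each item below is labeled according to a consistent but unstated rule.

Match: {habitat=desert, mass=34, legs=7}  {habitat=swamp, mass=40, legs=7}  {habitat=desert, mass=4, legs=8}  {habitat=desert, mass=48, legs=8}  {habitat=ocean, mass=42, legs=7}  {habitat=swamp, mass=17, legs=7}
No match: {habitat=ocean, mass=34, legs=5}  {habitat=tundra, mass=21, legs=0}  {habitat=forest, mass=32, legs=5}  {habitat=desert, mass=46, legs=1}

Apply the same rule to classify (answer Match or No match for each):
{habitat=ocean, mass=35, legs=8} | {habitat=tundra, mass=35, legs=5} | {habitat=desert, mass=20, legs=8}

Match, No match, Match

A rule that fits every label: legs ≥ 7 — true of each 'Match' example, false of each 'No match' one.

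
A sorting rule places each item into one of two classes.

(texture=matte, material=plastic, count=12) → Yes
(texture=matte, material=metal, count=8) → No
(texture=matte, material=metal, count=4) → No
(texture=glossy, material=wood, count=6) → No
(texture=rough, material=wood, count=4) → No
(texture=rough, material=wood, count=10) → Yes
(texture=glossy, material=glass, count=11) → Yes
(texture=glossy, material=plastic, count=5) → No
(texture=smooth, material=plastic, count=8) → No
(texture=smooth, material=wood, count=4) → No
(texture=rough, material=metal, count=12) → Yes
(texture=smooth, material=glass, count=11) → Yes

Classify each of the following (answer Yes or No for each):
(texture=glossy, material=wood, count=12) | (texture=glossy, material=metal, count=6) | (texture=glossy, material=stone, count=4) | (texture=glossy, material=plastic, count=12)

Yes, No, No, Yes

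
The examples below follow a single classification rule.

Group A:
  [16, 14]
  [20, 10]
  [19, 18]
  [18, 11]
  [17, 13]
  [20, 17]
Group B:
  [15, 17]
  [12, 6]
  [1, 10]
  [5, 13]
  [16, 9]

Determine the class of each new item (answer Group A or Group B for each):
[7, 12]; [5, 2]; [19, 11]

One predicate separates the groups cleanly: first > second AND sum ≥ 29.

Group B, Group B, Group A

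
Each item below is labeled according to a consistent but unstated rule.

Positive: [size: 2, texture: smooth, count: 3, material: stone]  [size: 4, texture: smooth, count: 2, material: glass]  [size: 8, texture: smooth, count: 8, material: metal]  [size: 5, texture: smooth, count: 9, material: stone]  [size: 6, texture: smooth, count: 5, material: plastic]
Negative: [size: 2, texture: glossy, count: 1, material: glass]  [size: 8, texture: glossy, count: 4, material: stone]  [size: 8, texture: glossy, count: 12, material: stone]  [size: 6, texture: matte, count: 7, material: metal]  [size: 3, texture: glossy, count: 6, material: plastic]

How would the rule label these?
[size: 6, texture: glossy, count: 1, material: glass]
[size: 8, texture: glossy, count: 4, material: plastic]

Negative, Negative

Looking at the examples, the only property every 'Positive' case has and every 'Negative' case lacks is: texture is smooth.
[size: 6, texture: glossy, count: 1, material: glass] → texture is glossy → Negative.
[size: 8, texture: glossy, count: 4, material: plastic] → texture is glossy → Negative.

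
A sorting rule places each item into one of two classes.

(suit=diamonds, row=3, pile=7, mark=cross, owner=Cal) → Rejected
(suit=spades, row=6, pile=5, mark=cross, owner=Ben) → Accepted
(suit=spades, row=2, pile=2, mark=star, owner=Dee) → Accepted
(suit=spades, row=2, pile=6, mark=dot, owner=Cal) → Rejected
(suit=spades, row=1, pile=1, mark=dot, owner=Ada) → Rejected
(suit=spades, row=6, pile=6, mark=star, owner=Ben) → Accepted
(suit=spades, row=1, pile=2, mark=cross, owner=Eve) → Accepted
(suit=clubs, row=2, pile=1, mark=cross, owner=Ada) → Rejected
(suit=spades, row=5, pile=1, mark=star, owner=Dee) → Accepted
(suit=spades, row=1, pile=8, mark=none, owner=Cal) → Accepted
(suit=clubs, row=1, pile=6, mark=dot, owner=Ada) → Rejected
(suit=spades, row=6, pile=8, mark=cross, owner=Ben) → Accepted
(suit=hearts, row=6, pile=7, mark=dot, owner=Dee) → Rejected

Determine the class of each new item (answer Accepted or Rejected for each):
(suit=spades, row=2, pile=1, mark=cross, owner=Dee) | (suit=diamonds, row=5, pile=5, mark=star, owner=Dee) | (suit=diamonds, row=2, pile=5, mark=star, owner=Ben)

The distinguishing property — suit is spades AND mark is not dot — holds for all the 'Accepted' cases and none of the 'Rejected' cases.
(suit=spades, row=2, pile=1, mark=cross, owner=Dee) → suit is spades, mark is cross → Accepted. (suit=diamonds, row=5, pile=5, mark=star, owner=Dee) → suit is diamonds, mark is star → Rejected. (suit=diamonds, row=2, pile=5, mark=star, owner=Ben) → suit is diamonds, mark is star → Rejected.

Accepted, Rejected, Rejected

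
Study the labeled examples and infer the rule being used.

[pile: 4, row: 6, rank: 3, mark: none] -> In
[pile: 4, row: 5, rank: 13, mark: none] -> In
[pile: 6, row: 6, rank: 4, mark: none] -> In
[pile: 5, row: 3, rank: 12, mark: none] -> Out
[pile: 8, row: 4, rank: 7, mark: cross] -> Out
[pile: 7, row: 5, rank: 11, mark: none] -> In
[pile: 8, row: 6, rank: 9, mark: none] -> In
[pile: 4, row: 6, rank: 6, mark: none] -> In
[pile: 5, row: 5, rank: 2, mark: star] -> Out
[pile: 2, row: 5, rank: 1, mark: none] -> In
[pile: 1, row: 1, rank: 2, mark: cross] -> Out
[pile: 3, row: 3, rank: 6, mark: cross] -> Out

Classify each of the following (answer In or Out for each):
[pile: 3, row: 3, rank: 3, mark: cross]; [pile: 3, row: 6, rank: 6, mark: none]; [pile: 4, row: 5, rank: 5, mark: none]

Out, In, In

Every 'In' example satisfies: mark is none AND row ≥ 4. None of the 'Out' examples do.
Out: [pile: 3, row: 3, rank: 3, mark: cross], since mark is cross, row = 3.
In: [pile: 3, row: 6, rank: 6, mark: none], since mark is none, row = 6.
In: [pile: 4, row: 5, rank: 5, mark: none], since mark is none, row = 5.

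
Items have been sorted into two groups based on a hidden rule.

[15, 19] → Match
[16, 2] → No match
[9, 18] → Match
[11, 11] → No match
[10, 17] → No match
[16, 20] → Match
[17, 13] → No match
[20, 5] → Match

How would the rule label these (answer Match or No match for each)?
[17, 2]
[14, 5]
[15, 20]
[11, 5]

No match, No match, Match, No match

'Match' ⟺ max ≥ 18.
[17, 2]: max 17, does not pass → No match.
[14, 5]: max 14, does not pass → No match.
[15, 20]: max 20, has this property → Match.
[11, 5]: max 11, does not pass → No match.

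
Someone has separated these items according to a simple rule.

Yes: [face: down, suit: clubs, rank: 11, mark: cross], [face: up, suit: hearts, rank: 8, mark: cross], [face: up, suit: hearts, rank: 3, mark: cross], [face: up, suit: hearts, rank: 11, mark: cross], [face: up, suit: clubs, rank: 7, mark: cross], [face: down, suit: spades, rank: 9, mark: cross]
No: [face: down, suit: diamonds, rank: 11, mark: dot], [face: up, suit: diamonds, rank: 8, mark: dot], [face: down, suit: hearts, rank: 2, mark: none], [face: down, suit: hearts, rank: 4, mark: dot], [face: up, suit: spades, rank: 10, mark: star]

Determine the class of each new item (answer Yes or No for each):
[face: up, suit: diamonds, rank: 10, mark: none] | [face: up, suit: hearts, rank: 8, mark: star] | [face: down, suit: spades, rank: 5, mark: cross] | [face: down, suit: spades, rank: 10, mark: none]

No, No, Yes, No

Checking candidate rules against both groups, what survives is: mark is cross.
[face: up, suit: diamonds, rank: 10, mark: none]: mark is none, fails the rule → No. [face: up, suit: hearts, rank: 8, mark: star]: mark is star, fails the rule → No. [face: down, suit: spades, rank: 5, mark: cross]: mark is cross, has this property → Yes. [face: down, suit: spades, rank: 10, mark: none]: mark is none, fails the rule → No.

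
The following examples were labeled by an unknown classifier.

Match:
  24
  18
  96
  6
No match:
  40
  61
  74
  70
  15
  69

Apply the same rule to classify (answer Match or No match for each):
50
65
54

The pattern is that an item is 'Match' exactly when: multiple of 6.
50: 50 = 6·8 + 2 — fails the rule, so No match.
65: 65 = 6·10 + 5 — fails the rule, so No match.
54: 54 = 6·9 — meets the rule, so Match.

No match, No match, Match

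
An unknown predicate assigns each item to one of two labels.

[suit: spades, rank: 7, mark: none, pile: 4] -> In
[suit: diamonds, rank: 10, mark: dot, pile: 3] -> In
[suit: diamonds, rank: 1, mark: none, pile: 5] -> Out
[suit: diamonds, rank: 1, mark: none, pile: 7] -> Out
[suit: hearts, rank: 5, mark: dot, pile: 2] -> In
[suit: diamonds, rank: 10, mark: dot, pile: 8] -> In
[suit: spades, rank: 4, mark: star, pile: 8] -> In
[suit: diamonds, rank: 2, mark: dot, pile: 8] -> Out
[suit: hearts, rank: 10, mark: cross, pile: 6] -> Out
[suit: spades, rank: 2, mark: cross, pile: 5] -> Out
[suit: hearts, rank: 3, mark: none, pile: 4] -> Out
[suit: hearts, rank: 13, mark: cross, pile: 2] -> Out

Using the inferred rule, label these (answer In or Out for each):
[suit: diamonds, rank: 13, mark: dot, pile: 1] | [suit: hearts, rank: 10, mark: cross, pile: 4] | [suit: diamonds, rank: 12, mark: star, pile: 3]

In, Out, In

The distinguishing property — mark is not cross AND rank ≥ 4 — holds for all the 'In' cases and none of the 'Out' cases.
[suit: diamonds, rank: 13, mark: dot, pile: 1]: mark is dot, rank = 13, satisfies this → In.
[suit: hearts, rank: 10, mark: cross, pile: 4]: mark is cross, rank = 10, lacks this property → Out.
[suit: diamonds, rank: 12, mark: star, pile: 3]: mark is star, rank = 12, satisfies this → In.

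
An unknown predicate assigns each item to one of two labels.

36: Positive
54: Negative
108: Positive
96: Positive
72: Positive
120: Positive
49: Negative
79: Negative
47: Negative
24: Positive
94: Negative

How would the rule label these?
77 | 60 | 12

The classifier is using: multiple of 4.

Negative, Positive, Positive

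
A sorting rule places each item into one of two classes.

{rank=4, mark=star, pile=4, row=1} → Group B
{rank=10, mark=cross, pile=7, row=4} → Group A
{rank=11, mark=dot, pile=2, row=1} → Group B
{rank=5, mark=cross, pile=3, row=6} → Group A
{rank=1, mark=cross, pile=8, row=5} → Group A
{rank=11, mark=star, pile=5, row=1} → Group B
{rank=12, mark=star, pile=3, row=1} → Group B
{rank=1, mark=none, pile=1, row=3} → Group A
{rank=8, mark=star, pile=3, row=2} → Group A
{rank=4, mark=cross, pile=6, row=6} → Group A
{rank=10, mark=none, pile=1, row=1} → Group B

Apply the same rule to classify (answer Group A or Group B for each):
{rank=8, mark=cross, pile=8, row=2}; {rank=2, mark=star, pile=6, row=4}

Group A, Group A

The pattern is that an item is 'Group A' exactly when: row ≥ 2.
Group A: {rank=8, mark=cross, pile=8, row=2}, since row = 2. Group A: {rank=2, mark=star, pile=6, row=4}, since row = 4.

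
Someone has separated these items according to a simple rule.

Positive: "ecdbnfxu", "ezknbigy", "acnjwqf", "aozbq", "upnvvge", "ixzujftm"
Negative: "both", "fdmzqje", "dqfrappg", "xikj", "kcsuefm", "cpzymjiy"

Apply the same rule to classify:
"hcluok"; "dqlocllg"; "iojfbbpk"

The common property of the 'Positive' items is: starts with a vowel. No 'Negative' item has it.
"hcluok": starts with 'h' — does not satisfy this, so Negative.
"dqlocllg": starts with 'd' — does not satisfy this, so Negative.
"iojfbbpk": starts with 'i' — satisfies this, so Positive.

Negative, Negative, Positive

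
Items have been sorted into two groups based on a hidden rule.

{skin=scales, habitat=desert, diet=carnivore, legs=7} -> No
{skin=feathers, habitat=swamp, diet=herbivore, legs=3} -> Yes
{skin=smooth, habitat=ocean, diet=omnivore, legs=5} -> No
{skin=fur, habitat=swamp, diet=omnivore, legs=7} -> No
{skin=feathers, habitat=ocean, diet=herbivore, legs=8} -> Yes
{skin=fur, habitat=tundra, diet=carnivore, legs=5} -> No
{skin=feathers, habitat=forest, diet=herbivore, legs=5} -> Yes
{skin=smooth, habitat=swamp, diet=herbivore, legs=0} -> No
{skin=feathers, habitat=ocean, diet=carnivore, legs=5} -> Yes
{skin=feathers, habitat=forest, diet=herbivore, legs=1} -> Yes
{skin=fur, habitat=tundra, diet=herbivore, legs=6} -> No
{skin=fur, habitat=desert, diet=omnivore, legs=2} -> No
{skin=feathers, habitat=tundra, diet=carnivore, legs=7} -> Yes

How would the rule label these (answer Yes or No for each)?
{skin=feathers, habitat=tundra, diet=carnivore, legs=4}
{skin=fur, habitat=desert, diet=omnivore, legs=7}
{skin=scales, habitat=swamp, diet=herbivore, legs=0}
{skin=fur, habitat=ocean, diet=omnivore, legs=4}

Looking at the examples, the only property every 'Yes' case has and every 'No' case lacks is: skin is feathers.
{skin=feathers, habitat=tundra, diet=carnivore, legs=4} — skin is feathers, hence Yes.
{skin=fur, habitat=desert, diet=omnivore, legs=7} — skin is fur, hence No.
{skin=scales, habitat=swamp, diet=herbivore, legs=0} — skin is scales, hence No.
{skin=fur, habitat=ocean, diet=omnivore, legs=4} — skin is fur, hence No.

Yes, No, No, No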